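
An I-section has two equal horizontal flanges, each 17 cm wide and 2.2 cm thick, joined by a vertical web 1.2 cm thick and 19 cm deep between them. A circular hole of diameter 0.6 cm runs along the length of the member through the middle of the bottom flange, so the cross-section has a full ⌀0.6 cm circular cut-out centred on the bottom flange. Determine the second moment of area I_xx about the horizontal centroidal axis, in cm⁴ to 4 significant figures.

I_xx ≈ 9089 cm⁴

Break the section into simple shapes (no overlaps), measuring from the bottom-left corner of the bounding box.
Bottom flange: 17 × 2.2, A = 37.4 cm², y = 1.1 cm, Ī = 15.0847 cm⁴.
Web: 1.2 × 19, A = 22.8 cm², y = 11.7 cm, Ī = 685.9 cm⁴.
Top flange: 17 × 2.2, A = 37.4 cm², y = 22.3 cm, Ī = 15.0847 cm⁴.
Hole (subtracted): ⌀0.6, A = 0.282743 cm², y = 1.1 cm, Ī = 0.00636173 cm⁴.
Centroid: ȳ = ΣA·y / ΣA = 11.7308 cm.
Transfer each piece to the horizontal centroidal axis using Ī + A·d² with d = y − 11.7308:
  bottom flange: d = -10.6308 cm → contributes +4241.8 cm⁴
  web: d = -0.030797 cm → contributes +685.922 cm⁴
  top flange: d = 10.5692 cm → contributes +4192.97 cm⁴
  hole: d = -10.6308 cm → contributes −31.9603 cm⁴
Total I = 9088.73 cm⁴.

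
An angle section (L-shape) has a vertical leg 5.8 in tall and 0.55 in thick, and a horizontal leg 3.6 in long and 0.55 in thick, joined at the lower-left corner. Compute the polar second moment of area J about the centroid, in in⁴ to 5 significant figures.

Break the section into simple shapes (no overlaps), measuring from the bottom-left corner of the bounding box.
Vertical leg: 0.55 × 5.8, A = 3.19 in², y = 2.9 in, Ī = 8.942633 in⁴.
Horizontal leg (remainder): 3.05 × 0.55, A = 1.6775 in², y = 0.275 in, Ī = 0.04228698 in⁴.
Centroid: ȳ = ΣA·y / ΣA = 1.995339 in.
Transfer each piece to the centroidal x-axis using Ī + A·d² with d = y − 1.995339:
  vertical leg: d = 0.904661 in → contributes +11.55337 in⁴
  horizontal leg (remainder): d = -1.720339 in → contributes +5.006959 in⁴
Total I = 16.56033 in⁴.
For the y-axis: x̄ = 0.895339 in.
Repeating about the centroidal y-axis gives I_y = 4.942813 in⁴.
Polar second moment: J = I_x + I_y = 21.50314 in⁴.

J ≈ 21.503 in⁴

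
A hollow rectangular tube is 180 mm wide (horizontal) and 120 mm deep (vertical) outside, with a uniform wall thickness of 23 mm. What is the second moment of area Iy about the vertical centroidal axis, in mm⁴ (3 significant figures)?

Iy ≈ 4.35 × 10⁷ mm⁴

Break the section into simple shapes (no overlaps), measuring from the bottom-left corner of the bounding box.
Outer rectangle: 180 × 120, A = 21 600 mm², x = 90 mm, Ī = 58 320 000 mm⁴.
Inner void (subtracted): 134 × 74, A = 9 916 mm², x = 90 mm, Ī = 14 837 641 mm⁴.
By symmetry the centroid is at mid-width, x̄ = 90 mm.
All pieces are centred on the vertical centroidal axis, so I = ΣĪ (holes subtracted) = 43 482 359 mm⁴.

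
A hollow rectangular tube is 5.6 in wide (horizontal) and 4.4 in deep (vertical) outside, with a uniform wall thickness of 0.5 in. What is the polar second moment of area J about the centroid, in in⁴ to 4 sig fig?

Split into non-overlapping primitives; take the origin at the lower-left of the bounding box.
Outer rectangle: 5.6 × 4.4, A = 24.64 in², y = 2.2 in, Ī = 39.7525 in⁴.
Inner void (subtracted): 4.6 × 3.4, A = 15.64 in², y = 2.2 in, Ī = 15.0665 in⁴.
By symmetry the centroid is at mid-height, ȳ = 2.2 in.
All pieces are centred on the centroidal x-axis, so I = ΣĪ (holes subtracted) = 24.686 in⁴.
Repeating about the centroidal y-axis gives I_y = 36.814 in⁴.
Polar second moment: J = I_x + I_y = 61.5 in⁴.

J ≈ 61.50 in⁴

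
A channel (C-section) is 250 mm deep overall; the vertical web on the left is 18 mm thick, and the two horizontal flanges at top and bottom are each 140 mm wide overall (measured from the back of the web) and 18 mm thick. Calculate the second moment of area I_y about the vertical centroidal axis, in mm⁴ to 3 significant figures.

Decompose the section into non-overlapping parts with the origin at the bottom-left of its bounding rectangle.
Web: 18 × 250, A = 4 500 mm², x = 9 mm, Ī = 121 500 mm⁴.
Top flange (beyond web): 122 × 18, A = 2 196 mm², x = 79 mm, Ī = 2 723 772 mm⁴.
Bottom flange (beyond web): 122 × 18, A = 2 196 mm², x = 79 mm, Ī = 2 723 772 mm⁴.
Centroid: x̄ = ΣA·x / ΣA = 43.575 mm.
Transfer each piece to the vertical centroidal axis using Ī + A·d² with d = x − 43.575:
  web: d = -34.575 mm → contributes +5 500 906 mm⁴
  top flange (beyond web): d = 35.425 mm → contributes +5 479 615 mm⁴
  bottom flange (beyond web): d = 35.425 mm → contributes +5 479 615 mm⁴
Total I = 16 460 137 mm⁴.

I_y ≈ 1.65 × 10⁷ mm⁴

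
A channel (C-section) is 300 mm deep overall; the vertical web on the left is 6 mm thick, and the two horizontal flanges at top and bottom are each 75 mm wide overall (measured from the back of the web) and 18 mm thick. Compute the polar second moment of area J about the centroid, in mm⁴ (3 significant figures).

J ≈ 6.54 × 10⁷ mm⁴

Decompose the section into non-overlapping parts with the origin at the bottom-left of its bounding rectangle.
Web: 6 × 300, A = 1 800 mm², y = 150 mm, Ī = 13 500 000 mm⁴.
Top flange (beyond web): 69 × 18, A = 1 242 mm², y = 291 mm, Ī = 33 534 mm⁴.
Bottom flange (beyond web): 69 × 18, A = 1 242 mm², y = 9 mm, Ī = 33 534 mm⁴.
By symmetry the centroid is at mid-height, ȳ = 150 mm.
Transfer each piece to the centroidal x-axis using Ī + A·d² with d = y − 150:
  web: d = 0 mm → contributes +13 500 000 mm⁴
  top flange (beyond web): d = 141 mm → contributes +24 725 736 mm⁴
  bottom flange (beyond web): d = -141 mm → contributes +24 725 736 mm⁴
Total I = 62 951 472 mm⁴.
For the y-axis: x̄ = 24.744 mm.
Repeating about the centroidal y-axis gives I_y = 2 458 627 mm⁴.
Polar second moment: J = I_x + I_y = 65 410 099 mm⁴.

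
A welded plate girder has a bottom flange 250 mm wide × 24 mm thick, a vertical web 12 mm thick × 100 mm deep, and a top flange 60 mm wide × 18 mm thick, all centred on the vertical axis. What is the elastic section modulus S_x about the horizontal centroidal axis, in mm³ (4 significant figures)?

Break the section into simple shapes (no overlaps), measuring from the bottom-left corner of the bounding box.
Bottom plate: 250 × 24, A = 6 000 mm², y = 12 mm, Ī = 288 000 mm⁴.
Web plate: 12 × 100, A = 1 200 mm², y = 74 mm, Ī = 1 000 000 mm⁴.
Top plate: 60 × 18, A = 1 080 mm², y = 133 mm, Ī = 29 160 mm⁴.
Centroid: ȳ = ΣA·y / ΣA = 36.7681 mm.
Transfer each piece to the horizontal centroidal axis using Ī + A·d² with d = y − 36.7681:
  bottom plate: d = -24.7681 mm → contributes +3 968 757 mm⁴
  web plate: d = 37.2319 mm → contributes +2 663 456 mm⁴
  top plate: d = 96.2319 mm → contributes +10 030 582 mm⁴
Total I = 16 662 795 mm⁴.
Extreme fibre distance c = 105.232 mm; S = I/c = 158 344 mm³.

S_x ≈ 1.583 × 10⁵ mm³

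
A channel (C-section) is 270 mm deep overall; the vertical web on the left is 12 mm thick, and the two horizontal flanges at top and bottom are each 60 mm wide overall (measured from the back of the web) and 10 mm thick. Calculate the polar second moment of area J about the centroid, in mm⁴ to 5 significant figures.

Decompose the section into non-overlapping parts with the origin at the bottom-left of its bounding rectangle.
Web: 12 × 270, A = 3 240 mm², y = 135 mm, Ī = 19 683 000 mm⁴.
Top flange (beyond web): 48 × 10, A = 480 mm², y = 265 mm, Ī = 4 000 mm⁴.
Bottom flange (beyond web): 48 × 10, A = 480 mm², y = 5 mm, Ī = 4 000 mm⁴.
By symmetry the centroid is at mid-height, ȳ = 135 mm.
Transfer each piece to the centroidal x-axis using Ī + A·d² with d = y − 135:
  web: d = 0 mm → contributes +19 683 000 mm⁴
  top flange (beyond web): d = 130 mm → contributes +8 116 000 mm⁴
  bottom flange (beyond web): d = -130 mm → contributes +8 116 000 mm⁴
Total I = 35 915 000 mm⁴.
For the y-axis: x̄ = 12.85714 mm.
Repeating about the centroidal y-axis gives I_y = 889714.3 mm⁴.
Polar second moment: J = I_x + I_y = 36 804 714 mm⁴.

J ≈ 3.6805 × 10⁷ mm⁴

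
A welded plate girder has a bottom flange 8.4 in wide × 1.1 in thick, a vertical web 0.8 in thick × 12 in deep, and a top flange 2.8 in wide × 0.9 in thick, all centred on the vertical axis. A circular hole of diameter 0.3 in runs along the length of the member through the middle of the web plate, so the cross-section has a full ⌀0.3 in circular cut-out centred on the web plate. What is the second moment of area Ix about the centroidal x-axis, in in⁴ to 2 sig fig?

Treat the section as a set of non-overlapping primitives; coordinates are from the bounding-box lower-left.
Bottom plate: 8.4 × 1.1, A = 9.24 in², y = 0.55 in, Ī = 0.9317 in⁴.
Web plate: 0.8 × 12, A = 9.6 in², y = 7.1 in, Ī = 115.2 in⁴.
Top plate: 2.8 × 0.9, A = 2.52 in², y = 13.55 in, Ī = 0.1701 in⁴.
Hole (subtracted): ⌀0.3, A = 0.07069 in², y = 7.1 in, Ī = 0.0003976 in⁴.
Centroid: ȳ = ΣA·y / ΣA = 5.021 in.
Transfer each piece to the centroidal x-axis using Ī + A·d² with d = y − 5.021:
  bottom plate: d = -4.471 in → contributes +185.6 in⁴
  web plate: d = 2.079 in → contributes +156.7 in⁴
  top plate: d = 8.529 in → contributes +183.5 in⁴
  hole: d = 2.079 in → contributes −0.306 in⁴
Total I = 525.5 in⁴.

Ix ≈ 530 in⁴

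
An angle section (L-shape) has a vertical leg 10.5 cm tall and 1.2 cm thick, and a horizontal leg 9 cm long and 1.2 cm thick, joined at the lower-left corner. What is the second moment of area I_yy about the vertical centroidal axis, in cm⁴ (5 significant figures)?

I_yy ≈ 157.72 cm⁴

Decompose the section into non-overlapping parts with the origin at the bottom-left of its bounding rectangle.
Vertical leg: 1.2 × 10.5, A = 12.6 cm², x = 0.6 cm, Ī = 1.512 cm⁴.
Horizontal leg (remainder): 7.8 × 1.2, A = 9.36 cm², x = 5.1 cm, Ī = 47.4552 cm⁴.
Centroid: x̄ = ΣA·x / ΣA = 2.518033 cm.
Transfer each piece to the vertical centroidal axis using Ī + A·d² with d = x − 2.518033:
  vertical leg: d = -1.918033 cm → contributes +47.86551 cm⁴
  horizontal leg (remainder): d = 2.581967 cm → contributes +109.8542 cm⁴
Total I = 157.7197 cm⁴.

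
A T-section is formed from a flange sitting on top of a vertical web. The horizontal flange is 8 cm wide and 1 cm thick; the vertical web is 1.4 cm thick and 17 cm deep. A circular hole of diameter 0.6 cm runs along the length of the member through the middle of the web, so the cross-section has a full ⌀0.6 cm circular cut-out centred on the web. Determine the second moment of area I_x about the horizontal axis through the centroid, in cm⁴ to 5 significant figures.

I_x ≈ 1057.4 cm⁴

Treat the section as a set of non-overlapping primitives; coordinates are from the bounding-box lower-left.
Flange: 8 × 1, A = 8 cm², y = 17.5 cm, Ī = 0.6666667 cm⁴.
Web: 1.4 × 17, A = 23.8 cm², y = 8.5 cm, Ī = 573.1833 cm⁴.
Hole (subtracted): ⌀0.6, A = 0.2827433 cm², y = 8.5 cm, Ī = 0.006361725 cm⁴.
Centroid: ȳ = ΣA·y / ΣA = 10.78446 cm.
Transfer each piece to the horizontal axis through the centroid using Ī + A·d² with d = y − 10.78446:
  flange: d = 6.715537 cm → contributes +361.4542 cm⁴
  web: d = -2.284463 cm → contributes +697.3901 cm⁴
  hole: d = -2.284463 cm → contributes −1.481934 cm⁴
Total I = 1057.362 cm⁴.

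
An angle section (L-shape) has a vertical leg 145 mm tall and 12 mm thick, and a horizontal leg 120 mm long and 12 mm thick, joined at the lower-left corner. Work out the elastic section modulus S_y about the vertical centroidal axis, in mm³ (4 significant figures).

S_y ≈ 4.474 × 10⁴ mm³

Treat the section as a set of non-overlapping primitives; coordinates are from the bounding-box lower-left.
Vertical leg: 12 × 145, A = 1 740 mm², x = 6 mm, Ī = 20 880 mm⁴.
Horizontal leg (remainder): 108 × 12, A = 1 296 mm², x = 66 mm, Ī = 1 259 712 mm⁴.
Centroid: x̄ = ΣA·x / ΣA = 31.6126 mm.
Transfer each piece to the vertical centroidal axis using Ī + A·d² with d = x − 31.6126:
  vertical leg: d = -25.6126 mm → contributes +1 162 333 mm⁴
  horizontal leg (remainder): d = 34.3874 mm → contributes +2 792 219 mm⁴
Total I = 3 954 552 mm⁴.
Extreme fibre distance c = 88.3874 mm; S = I/c = 44741.2 mm³.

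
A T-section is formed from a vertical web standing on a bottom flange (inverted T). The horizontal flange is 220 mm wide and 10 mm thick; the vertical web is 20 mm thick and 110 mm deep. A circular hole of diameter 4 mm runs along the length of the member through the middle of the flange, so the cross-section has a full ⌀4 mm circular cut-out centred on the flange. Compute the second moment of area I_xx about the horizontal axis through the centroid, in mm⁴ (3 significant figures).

Decompose the section into non-overlapping parts with the origin at the bottom-left of its bounding rectangle.
Flange: 220 × 10, A = 2 200 mm², y = 5 mm, Ī = 18 333 mm⁴.
Web: 20 × 110, A = 2 200 mm², y = 65 mm, Ī = 2 218 333 mm⁴.
Hole (subtracted): ⌀4, A = 12.566 mm², y = 5 mm, Ī = 12.566 mm⁴.
Centroid: ȳ = ΣA·y / ΣA = 35.086 mm.
Transfer each piece to the horizontal axis through the centroid using Ī + A·d² with d = y − 35.086:
  flange: d = -30.086 mm → contributes +2 009 692 mm⁴
  web: d = 29.914 mm → contributes +4 187 007 mm⁴
  hole: d = -30.086 mm → contributes −11 387 mm⁴
Total I = 6 185 312 mm⁴.

I_xx ≈ 6.19 × 10⁶ mm⁴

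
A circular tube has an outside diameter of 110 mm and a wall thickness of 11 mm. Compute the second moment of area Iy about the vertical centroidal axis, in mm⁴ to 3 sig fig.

Iy ≈ 4.24 × 10⁶ mm⁴

Decompose the section into non-overlapping parts with the origin at the bottom-left of its bounding rectangle.
Outer circle: ⌀110, A = 9503.3 mm², x = 55 mm, Ī = 7 186 884 mm⁴.
Bore (subtracted): ⌀88, A = 6082.1 mm², x = 55 mm, Ī = 2 943 748 mm⁴.
By symmetry the centroid is at mid-width, x̄ = 55 mm.
All pieces are centred on the vertical centroidal axis, so I = ΣĪ (holes subtracted) = 4 243 136 mm⁴.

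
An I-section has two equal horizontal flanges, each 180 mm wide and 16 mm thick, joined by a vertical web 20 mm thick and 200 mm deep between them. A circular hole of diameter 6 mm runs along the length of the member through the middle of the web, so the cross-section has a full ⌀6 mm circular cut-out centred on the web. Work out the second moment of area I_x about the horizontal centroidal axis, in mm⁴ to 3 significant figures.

Decompose the section into non-overlapping parts with the origin at the bottom-left of its bounding rectangle.
Bottom flange: 180 × 16, A = 2 880 mm², y = 8 mm, Ī = 61 440 mm⁴.
Web: 20 × 200, A = 4 000 mm², y = 116 mm, Ī = 13 333 333 mm⁴.
Top flange: 180 × 16, A = 2 880 mm², y = 224 mm, Ī = 61 440 mm⁴.
Hole (subtracted): ⌀6, A = 28.274 mm², y = 116 mm, Ī = 63.617 mm⁴.
By symmetry the centroid is at mid-height, ȳ = 116 mm.
Transfer each piece to the horizontal centroidal axis using Ī + A·d² with d = y − 116:
  bottom flange: d = -108 mm → contributes +33 653 760 mm⁴
  web: d = 0 mm → contributes +13 333 333 mm⁴
  top flange: d = 108 mm → contributes +33 653 760 mm⁴
  hole: d = 0 mm → contributes −63.617 mm⁴
Total I = 80 640 790 mm⁴.

I_x ≈ 8.06 × 10⁷ mm⁴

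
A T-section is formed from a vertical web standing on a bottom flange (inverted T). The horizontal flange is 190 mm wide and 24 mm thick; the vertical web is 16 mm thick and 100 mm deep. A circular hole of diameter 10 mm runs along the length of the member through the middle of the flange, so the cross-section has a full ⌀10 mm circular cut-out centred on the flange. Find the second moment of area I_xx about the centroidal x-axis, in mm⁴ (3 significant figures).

Treat the section as a set of non-overlapping primitives; coordinates are from the bounding-box lower-left.
Flange: 190 × 24, A = 4 560 mm², y = 12 mm, Ī = 218 880 mm⁴.
Web: 16 × 100, A = 1 600 mm², y = 74 mm, Ī = 1 333 333 mm⁴.
Hole (subtracted): ⌀10, A = 78.54 mm², y = 12 mm, Ī = 490.87 mm⁴.
Centroid: ȳ = ΣA·y / ΣA = 28.312 mm.
Transfer each piece to the centroidal x-axis using Ī + A·d² with d = y − 28.312:
  flange: d = -16.312 mm → contributes +1 432 192 mm⁴
  web: d = 45.688 mm → contributes +4 673 181 mm⁴
  hole: d = -16.312 mm → contributes −21 389 mm⁴
Total I = 6 083 985 mm⁴.

I_xx ≈ 6.08 × 10⁶ mm⁴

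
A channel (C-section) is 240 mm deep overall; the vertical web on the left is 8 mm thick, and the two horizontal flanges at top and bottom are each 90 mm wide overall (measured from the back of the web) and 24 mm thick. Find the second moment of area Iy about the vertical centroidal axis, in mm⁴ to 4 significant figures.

Iy ≈ 4.829 × 10⁶ mm⁴

Split into non-overlapping primitives; take the origin at the lower-left of the bounding box.
Web: 8 × 240, A = 1 920 mm², x = 4 mm, Ī = 10 240 mm⁴.
Top flange (beyond web): 82 × 24, A = 1 968 mm², x = 49 mm, Ī = 1 102 736 mm⁴.
Bottom flange (beyond web): 82 × 24, A = 1 968 mm², x = 49 mm, Ī = 1 102 736 mm⁴.
Centroid: x̄ = ΣA·x / ΣA = 34.2459 mm.
Transfer each piece to the vertical centroidal axis using Ī + A·d² with d = x − 34.2459:
  web: d = -30.2459 mm → contributes +1 766 684 mm⁴
  top flange (beyond web): d = 14.7541 mm → contributes +1 531 137 mm⁴
  bottom flange (beyond web): d = 14.7541 mm → contributes +1 531 137 mm⁴
Total I = 4 828 958 mm⁴.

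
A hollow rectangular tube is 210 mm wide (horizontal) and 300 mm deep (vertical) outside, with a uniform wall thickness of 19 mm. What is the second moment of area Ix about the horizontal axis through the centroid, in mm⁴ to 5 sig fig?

Break the section into simple shapes (no overlaps), measuring from the bottom-left corner of the bounding box.
Outer rectangle: 210 × 300, A = 63 000 mm², y = 150 mm, Ī = 472 500 000 mm⁴.
Inner void (subtracted): 172 × 262, A = 45 064 mm², y = 150 mm, Ī = 257 781 101 mm⁴.
By symmetry the centroid is at mid-height, ȳ = 150 mm.
All pieces are centred on the horizontal axis through the centroid, so I = ΣĪ (holes subtracted) = 214 718 899 mm⁴.

Ix ≈ 2.1472 × 10⁸ mm⁴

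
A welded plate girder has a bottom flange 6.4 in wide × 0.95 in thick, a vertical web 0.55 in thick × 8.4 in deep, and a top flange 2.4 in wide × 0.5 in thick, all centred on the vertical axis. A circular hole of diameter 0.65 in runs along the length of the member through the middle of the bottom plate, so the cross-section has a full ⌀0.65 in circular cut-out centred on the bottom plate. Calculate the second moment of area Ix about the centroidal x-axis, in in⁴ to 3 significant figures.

Treat the section as a set of non-overlapping primitives; coordinates are from the bounding-box lower-left.
Bottom plate: 6.4 × 0.95, A = 6.08 in², y = 0.475 in, Ī = 0.45727 in⁴.
Web plate: 0.55 × 8.4, A = 4.62 in², y = 5.15 in, Ī = 27.166 in⁴.
Top plate: 2.4 × 0.5, A = 1.2 in², y = 9.6 in, Ī = 0.025 in⁴.
Hole (subtracted): ⌀0.65, A = 0.33183 in², y = 0.475 in, Ī = 0.0087624 in⁴.
Centroid: ȳ = ΣA·y / ΣA = 3.2886 in.
Transfer each piece to the centroidal x-axis using Ī + A·d² with d = y − 3.2886:
  bottom plate: d = -2.8136 in → contributes +48.59 in⁴
  web plate: d = 1.8614 in → contributes +43.173 in⁴
  top plate: d = 6.3114 in → contributes +47.825 in⁴
  hole: d = -2.8136 in → contributes −2.6357 in⁴
Total I = 136.95 in⁴.

Ix ≈ 137 in⁴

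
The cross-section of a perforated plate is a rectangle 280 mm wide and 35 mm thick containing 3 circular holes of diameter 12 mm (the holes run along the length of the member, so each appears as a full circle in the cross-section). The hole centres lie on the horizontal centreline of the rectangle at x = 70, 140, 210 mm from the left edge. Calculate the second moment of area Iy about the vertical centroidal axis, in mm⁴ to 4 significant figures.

Iy ≈ 6.292 × 10⁷ mm⁴

Break the section into simple shapes (no overlaps), measuring from the bottom-left corner of the bounding box.
Plate: 280 × 35, A = 9 800 mm², x = 140 mm, Ī = 64 026 667 mm⁴.
Hole 1 (subtracted): ⌀12, A = 113.097 mm², x = 70 mm, Ī = 1017.88 mm⁴.
Hole 2 (subtracted): ⌀12, A = 113.097 mm², x = 140 mm, Ī = 1017.88 mm⁴.
Hole 3 (subtracted): ⌀12, A = 113.097 mm², x = 210 mm, Ī = 1017.88 mm⁴.
By symmetry the centroid is at mid-width, x̄ = 140 mm.
Transfer each piece to the vertical centroidal axis using Ī + A·d² with d = x − 140:
  plate: d = 0 mm → contributes +64 026 667 mm⁴
  hole 1: d = -70 mm → contributes −555 195 mm⁴
  hole 2: d = 0 mm → contributes −1017.88 mm⁴
  hole 3: d = 70 mm → contributes −555 195 mm⁴
Total I = 62 915 259 mm⁴.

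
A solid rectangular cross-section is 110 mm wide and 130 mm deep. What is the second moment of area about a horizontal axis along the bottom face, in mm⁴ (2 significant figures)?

The section: 110 × 130, A = 14 300 mm², y = 65 mm, Ī = 20 139 167 mm⁴.
Transfer it to a horizontal axis along the bottom face using Ī + A·d² with d = y − 0:
  the section: d = 65 mm → contributes +80 556 667 mm⁴
Total I = 80 556 667 mm⁴.

I_base ≈ 8.1 × 10⁷ mm⁴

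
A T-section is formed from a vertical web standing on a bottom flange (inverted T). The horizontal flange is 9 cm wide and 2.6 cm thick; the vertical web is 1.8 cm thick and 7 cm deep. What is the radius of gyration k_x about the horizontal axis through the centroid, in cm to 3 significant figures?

Treat the section as a set of non-overlapping primitives; coordinates are from the bounding-box lower-left.
Flange: 9 × 2.6, A = 23.4 cm², y = 1.3 cm, Ī = 13.182 cm⁴.
Web: 1.8 × 7, A = 12.6 cm², y = 6.1 cm, Ī = 51.45 cm⁴.
Centroid: ȳ = ΣA·y / ΣA = 2.98 cm.
Transfer each piece to the horizontal axis through the centroid using Ī + A·d² with d = y − 2.98:
  flange: d = -1.68 cm → contributes +79.226 cm⁴
  web: d = 3.12 cm → contributes +174.1 cm⁴
Total I = 253.33 cm⁴.
Radius of gyration: k = √(I/A) = √(253.33 / 36) = 2.6527 cm.

k_x ≈ 2.65 cm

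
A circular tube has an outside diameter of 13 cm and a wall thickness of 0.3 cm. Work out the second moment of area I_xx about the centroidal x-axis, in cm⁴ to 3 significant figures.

Treat the section as a set of non-overlapping primitives; coordinates are from the bounding-box lower-left.
Outer circle: ⌀13, A = 132.73 cm², y = 6.5 cm, Ī = 1 402 cm⁴.
Bore (subtracted): ⌀12.4, A = 120.76 cm², y = 6.5 cm, Ī = 1160.5 cm⁴.
By symmetry the centroid is at mid-height, ȳ = 6.5 cm.
All pieces are centred on the centroidal x-axis, so I = ΣĪ (holes subtracted) = 241.45 cm⁴.

I_xx ≈ 241 cm⁴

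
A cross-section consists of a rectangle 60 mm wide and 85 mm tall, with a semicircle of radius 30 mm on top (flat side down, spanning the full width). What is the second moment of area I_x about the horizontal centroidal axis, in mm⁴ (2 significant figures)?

I_x ≈ 6.5 × 10⁶ mm⁴

Break the section into simple shapes (no overlaps), measuring from the bottom-left corner of the bounding box.
Rectangular body: 60 × 85, A = 5 100 mm², y = 42.5 mm, Ī = 3 070 625 mm⁴.
Semicircular cap: semicircle r = 30, A = 1 414 mm², y = 97.73 mm, Ī = 88 903 mm⁴.
Centroid: ȳ = ΣA·y / ΣA = 54.49 mm.
Transfer each piece to the horizontal centroidal axis using Ī + A·d² with d = y − 54.49:
  rectangular body: d = -11.99 mm → contributes +3 803 492 mm⁴
  semicircular cap: d = 43.24 mm → contributes +2 732 729 mm⁴
Total I = 6 536 220 mm⁴.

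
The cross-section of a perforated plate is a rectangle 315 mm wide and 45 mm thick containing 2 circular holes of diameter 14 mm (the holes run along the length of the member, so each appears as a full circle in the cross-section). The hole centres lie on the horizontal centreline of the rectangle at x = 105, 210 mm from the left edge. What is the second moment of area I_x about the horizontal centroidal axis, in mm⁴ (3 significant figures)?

I_x ≈ 2.39 × 10⁶ mm⁴

Break the section into simple shapes (no overlaps), measuring from the bottom-left corner of the bounding box.
Plate: 315 × 45, A = 14 175 mm², y = 22.5 mm, Ī = 2 392 031 mm⁴.
Hole 1 (subtracted): ⌀14, A = 153.94 mm², y = 22.5 mm, Ī = 1885.7 mm⁴.
Hole 2 (subtracted): ⌀14, A = 153.94 mm², y = 22.5 mm, Ī = 1885.7 mm⁴.
By symmetry the centroid is at mid-height, ȳ = 22.5 mm.
All pieces are centred on the horizontal centroidal axis, so I = ΣĪ (holes subtracted) = 2 388 260 mm⁴.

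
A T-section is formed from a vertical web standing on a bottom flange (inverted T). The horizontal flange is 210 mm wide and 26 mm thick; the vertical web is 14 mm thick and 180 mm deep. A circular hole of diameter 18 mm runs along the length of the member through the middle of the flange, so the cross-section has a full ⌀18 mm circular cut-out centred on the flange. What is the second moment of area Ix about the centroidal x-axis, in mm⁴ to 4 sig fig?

Ix ≈ 2.512 × 10⁷ mm⁴

Treat the section as a set of non-overlapping primitives; coordinates are from the bounding-box lower-left.
Flange: 210 × 26, A = 5 460 mm², y = 13 mm, Ī = 307 580 mm⁴.
Web: 14 × 180, A = 2 520 mm², y = 116 mm, Ī = 6 804 000 mm⁴.
Hole (subtracted): ⌀18, A = 254.469 mm², y = 13 mm, Ī = 5 153 mm⁴.
Centroid: ȳ = ΣA·y / ΣA = 46.5977 mm.
Transfer each piece to the centroidal x-axis using Ī + A·d² with d = y − 46.5977:
  flange: d = -33.5977 mm → contributes +6 470 854 mm⁴
  web: d = 69.4023 mm → contributes +18 942 035 mm⁴
  hole: d = -33.5977 mm → contributes −292 399 mm⁴
Total I = 25 120 490 mm⁴.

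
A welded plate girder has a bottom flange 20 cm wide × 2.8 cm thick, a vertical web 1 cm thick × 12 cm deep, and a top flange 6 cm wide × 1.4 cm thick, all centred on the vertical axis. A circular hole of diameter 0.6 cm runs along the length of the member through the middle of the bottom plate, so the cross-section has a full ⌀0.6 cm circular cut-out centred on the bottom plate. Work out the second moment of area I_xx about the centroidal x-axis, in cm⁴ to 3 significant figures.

Split into non-overlapping primitives; take the origin at the lower-left of the bounding box.
Bottom plate: 20 × 2.8, A = 56 cm², y = 1.4 cm, Ī = 36.587 cm⁴.
Web plate: 1 × 12, A = 12 cm², y = 8.8 cm, Ī = 144 cm⁴.
Top plate: 6 × 1.4, A = 8.4 cm², y = 15.5 cm, Ī = 1.372 cm⁴.
Hole (subtracted): ⌀0.6, A = 0.28274 cm², y = 1.4 cm, Ī = 0.0063617 cm⁴.
Centroid: ȳ = ΣA·y / ΣA = 4.1226 cm.
Transfer each piece to the centroidal x-axis using Ī + A·d² with d = y − 4.1226:
  bottom plate: d = -2.7226 cm → contributes +451.7 cm⁴
  web plate: d = 4.6774 cm → contributes +406.53 cm⁴
  top plate: d = 11.377 cm → contributes +1088.7 cm⁴
  hole: d = -2.7226 cm → contributes −2.1023 cm⁴
Total I = 1944.8 cm⁴.

I_xx ≈ 1940 cm⁴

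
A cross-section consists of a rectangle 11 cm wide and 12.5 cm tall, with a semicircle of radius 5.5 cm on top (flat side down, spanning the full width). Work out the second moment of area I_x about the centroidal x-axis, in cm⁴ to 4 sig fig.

Split into non-overlapping primitives; take the origin at the lower-left of the bounding box.
Rectangular body: 11 × 12.5, A = 137.5 cm², y = 6.25 cm, Ī = 1790.36 cm⁴.
Semicircular cap: semicircle r = 5.5, A = 47.5166 cm², y = 14.8343 cm, Ī = 100.434 cm⁴.
Centroid: ȳ = ΣA·y / ΣA = 8.45464 cm.
Transfer each piece to the centroidal x-axis using Ī + A·d² with d = y − 8.45464:
  rectangular body: d = -2.20464 cm → contributes +2458.68 cm⁴
  semicircular cap: d = 6.37963 cm → contributes +2034.34 cm⁴
Total I = 4493.02 cm⁴.

I_x ≈ 4493 cm⁴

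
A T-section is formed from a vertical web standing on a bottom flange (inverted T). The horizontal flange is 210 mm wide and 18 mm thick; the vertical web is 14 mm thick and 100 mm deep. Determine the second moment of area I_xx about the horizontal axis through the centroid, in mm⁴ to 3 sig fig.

Split into non-overlapping primitives; take the origin at the lower-left of the bounding box.
Flange: 210 × 18, A = 3 780 mm², y = 9 mm, Ī = 102 060 mm⁴.
Web: 14 × 100, A = 1 400 mm², y = 68 mm, Ī = 1 166 667 mm⁴.
Centroid: ȳ = ΣA·y / ΣA = 24.946 mm.
Transfer each piece to the horizontal axis through the centroid using Ī + A·d² with d = y − 24.946:
  flange: d = -15.946 mm → contributes +1 063 213 mm⁴
  web: d = 43.054 mm → contributes +3 761 779 mm⁴
Total I = 4 824 992 mm⁴.

I_xx ≈ 4.82 × 10⁶ mm⁴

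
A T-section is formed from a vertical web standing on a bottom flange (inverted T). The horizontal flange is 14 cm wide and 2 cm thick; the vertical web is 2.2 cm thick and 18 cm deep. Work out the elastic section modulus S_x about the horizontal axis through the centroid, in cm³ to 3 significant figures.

Treat the section as a set of non-overlapping primitives; coordinates are from the bounding-box lower-left.
Flange: 14 × 2, A = 28 cm², y = 1 cm, Ī = 9.3333 cm⁴.
Web: 2.2 × 18, A = 39.6 cm², y = 11 cm, Ī = 1069.2 cm⁴.
Centroid: ȳ = ΣA·y / ΣA = 6.858 cm.
Transfer each piece to the horizontal axis through the centroid using Ī + A·d² with d = y − 6.858:
  flange: d = -5.858 cm → contributes +970.18 cm⁴
  web: d = 4.142 cm → contributes +1748.6 cm⁴
Total I = 2718.8 cm⁴.
Extreme fibre distance c = 13.142 cm; S = I/c = 206.88 cm³.

S_x ≈ 207 cm³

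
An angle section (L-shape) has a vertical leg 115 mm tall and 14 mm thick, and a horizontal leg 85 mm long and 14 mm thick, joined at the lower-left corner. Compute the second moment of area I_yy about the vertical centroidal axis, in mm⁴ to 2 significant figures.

Treat the section as a set of non-overlapping primitives; coordinates are from the bounding-box lower-left.
Vertical leg: 14 × 115, A = 1 610 mm², x = 7 mm, Ī = 26 297 mm⁴.
Horizontal leg (remainder): 71 × 14, A = 994 mm², x = 49.5 mm, Ī = 417 563 mm⁴.
Centroid: x̄ = ΣA·x / ΣA = 23.22 mm.
Transfer each piece to the vertical centroidal axis using Ī + A·d² with d = x − 23.22:
  vertical leg: d = -16.22 mm → contributes +450 032 mm⁴
  horizontal leg (remainder): d = 26.28 mm → contributes +1 103 894 mm⁴
Total I = 1 553 926 mm⁴.

I_yy ≈ 1.6 × 10⁶ mm⁴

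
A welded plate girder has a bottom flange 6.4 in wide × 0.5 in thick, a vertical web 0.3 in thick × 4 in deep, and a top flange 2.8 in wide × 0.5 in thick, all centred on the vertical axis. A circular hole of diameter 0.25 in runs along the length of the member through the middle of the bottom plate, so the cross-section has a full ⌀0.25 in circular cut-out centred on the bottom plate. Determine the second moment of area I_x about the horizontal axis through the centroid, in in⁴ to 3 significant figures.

Split into non-overlapping primitives; take the origin at the lower-left of the bounding box.
Bottom plate: 6.4 × 0.5, A = 3.2 in², y = 0.25 in, Ī = 0.066667 in⁴.
Web plate: 0.3 × 4, A = 1.2 in², y = 2.5 in, Ī = 1.6 in⁴.
Top plate: 2.8 × 0.5, A = 1.4 in², y = 4.75 in, Ī = 0.029167 in⁴.
Hole (subtracted): ⌀0.25, A = 0.049087 in², y = 0.25 in, Ī = 0.00019175 in⁴.
Centroid: ȳ = ΣA·y / ΣA = 1.815 in.
Transfer each piece to the horizontal axis through the centroid using Ī + A·d² with d = y − 1.815:
  bottom plate: d = -1.565 in → contributes +7.9039 in⁴
  web plate: d = 0.68503 in → contributes +2.1631 in⁴
  top plate: d = 2.935 in → contributes +12.089 in⁴
  hole: d = -1.565 in → contributes −0.12041 in⁴
Total I = 22.036 in⁴.

I_x ≈ 22.0 in⁴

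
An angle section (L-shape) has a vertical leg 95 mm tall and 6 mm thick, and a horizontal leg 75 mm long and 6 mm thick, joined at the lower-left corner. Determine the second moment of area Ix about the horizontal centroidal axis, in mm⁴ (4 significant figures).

Treat the section as a set of non-overlapping primitives; coordinates are from the bounding-box lower-left.
Vertical leg: 6 × 95, A = 570 mm², y = 47.5 mm, Ī = 428 688 mm⁴.
Horizontal leg (remainder): 69 × 6, A = 414 mm², y = 3 mm, Ī = 1 242 mm⁴.
Centroid: ȳ = ΣA·y / ΣA = 28.7774 mm.
Transfer each piece to the horizontal centroidal axis using Ī + A·d² with d = y − 28.7774:
  vertical leg: d = 18.7226 mm → contributes +628 492 mm⁴
  horizontal leg (remainder): d = -25.7774 mm → contributes +276 335 mm⁴
Total I = 904 827 mm⁴.

Ix ≈ 9.048 × 10⁵ mm⁴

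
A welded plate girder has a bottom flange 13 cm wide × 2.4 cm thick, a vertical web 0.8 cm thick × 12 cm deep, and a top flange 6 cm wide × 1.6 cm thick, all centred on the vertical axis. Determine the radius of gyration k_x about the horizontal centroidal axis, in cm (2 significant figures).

k_x ≈ 5.8 cm

Break the section into simple shapes (no overlaps), measuring from the bottom-left corner of the bounding box.
Bottom plate: 13 × 2.4, A = 31.2 cm², y = 1.2 cm, Ī = 14.98 cm⁴.
Web plate: 0.8 × 12, A = 9.6 cm², y = 8.4 cm, Ī = 115.2 cm⁴.
Top plate: 6 × 1.6, A = 9.6 cm², y = 15.2 cm, Ī = 2.048 cm⁴.
Centroid: ȳ = ΣA·y / ΣA = 5.238 cm.
Transfer each piece to the horizontal centroidal axis using Ī + A·d² with d = y − 5.238:
  bottom plate: d = -4.038 cm → contributes +523.7 cm⁴
  web plate: d = 3.162 cm → contributes +211.2 cm⁴
  top plate: d = 9.962 cm → contributes +954.7 cm⁴
Total I = 1 690 cm⁴.
Radius of gyration: k = √(I/A) = √(1 690 / 50.4) = 5.79 cm.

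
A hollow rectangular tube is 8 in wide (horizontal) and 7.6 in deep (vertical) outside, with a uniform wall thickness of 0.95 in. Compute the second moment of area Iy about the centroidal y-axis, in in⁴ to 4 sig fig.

Break the section into simple shapes (no overlaps), measuring from the bottom-left corner of the bounding box.
Outer rectangle: 8 × 7.6, A = 60.8 in², x = 4 in, Ī = 324.267 in⁴.
Inner void (subtracted): 6.1 × 5.7, A = 34.77 in², x = 4 in, Ī = 107.816 in⁴.
By symmetry the centroid is at mid-width, x̄ = 4 in.
All pieces are centred on the centroidal y-axis, so I = ΣĪ (holes subtracted) = 216.451 in⁴.

Iy ≈ 216.5 in⁴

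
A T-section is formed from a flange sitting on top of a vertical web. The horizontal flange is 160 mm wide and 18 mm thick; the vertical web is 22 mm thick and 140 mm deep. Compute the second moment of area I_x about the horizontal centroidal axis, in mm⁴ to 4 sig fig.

I_x ≈ 1.440 × 10⁷ mm⁴

Decompose the section into non-overlapping parts with the origin at the bottom-left of its bounding rectangle.
Flange: 160 × 18, A = 2 880 mm², y = 149 mm, Ī = 77 760 mm⁴.
Web: 22 × 140, A = 3 080 mm², y = 70 mm, Ī = 5 030 667 mm⁴.
Centroid: ȳ = ΣA·y / ΣA = 108.174 mm.
Transfer each piece to the horizontal centroidal axis using Ī + A·d² with d = y − 108.174:
  flange: d = 40.8255 mm → contributes +4 877 919 mm⁴
  web: d = -38.1745 mm → contributes +9 519 127 mm⁴
Total I = 14 397 045 mm⁴.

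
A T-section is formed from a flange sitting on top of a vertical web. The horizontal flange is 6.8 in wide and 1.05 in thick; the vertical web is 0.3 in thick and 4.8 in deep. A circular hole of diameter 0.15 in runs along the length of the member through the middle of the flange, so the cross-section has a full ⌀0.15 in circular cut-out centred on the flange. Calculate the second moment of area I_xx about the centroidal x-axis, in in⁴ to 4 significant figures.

I_xx ≈ 13.67 in⁴

Treat the section as a set of non-overlapping primitives; coordinates are from the bounding-box lower-left.
Flange: 6.8 × 1.05, A = 7.14 in², y = 5.325 in, Ī = 0.655988 in⁴.
Web: 0.3 × 4.8, A = 1.44 in², y = 2.4 in, Ī = 2.7648 in⁴.
Hole (subtracted): ⌀0.15, A = 0.0176715 in², y = 5.325 in, Ī = 0.0000248505 in⁴.
Centroid: ȳ = ΣA·y / ΣA = 4.83308 in.
Transfer each piece to the centroidal x-axis using Ī + A·d² with d = y − 4.83308:
  flange: d = 0.491922 in → contributes +2.38378 in⁴
  web: d = -2.43308 in → contributes +11.2894 in⁴
  hole: d = 0.491922 in → contributes −0.00430112 in⁴
Total I = 13.6689 in⁴.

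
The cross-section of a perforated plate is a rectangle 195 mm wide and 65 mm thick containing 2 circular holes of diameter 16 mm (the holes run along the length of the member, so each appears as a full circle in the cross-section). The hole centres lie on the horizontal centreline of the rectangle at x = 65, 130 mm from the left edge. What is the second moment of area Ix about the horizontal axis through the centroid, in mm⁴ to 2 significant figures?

Split into non-overlapping primitives; take the origin at the lower-left of the bounding box.
Plate: 195 × 65, A = 12 675 mm², y = 32.5 mm, Ī = 4 462 656 mm⁴.
Hole 1 (subtracted): ⌀16, A = 201.1 mm², y = 32.5 mm, Ī = 3 217 mm⁴.
Hole 2 (subtracted): ⌀16, A = 201.1 mm², y = 32.5 mm, Ī = 3 217 mm⁴.
By symmetry the centroid is at mid-height, ȳ = 32.5 mm.
All pieces are centred on the horizontal axis through the centroid, so I = ΣĪ (holes subtracted) = 4 456 222 mm⁴.

Ix ≈ 4.5 × 10⁶ mm⁴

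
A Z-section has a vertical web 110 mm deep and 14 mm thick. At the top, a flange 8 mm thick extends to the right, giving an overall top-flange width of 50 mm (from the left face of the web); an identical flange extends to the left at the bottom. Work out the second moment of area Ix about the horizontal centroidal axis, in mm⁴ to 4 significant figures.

Ix ≈ 3.054 × 10⁶ mm⁴

Decompose the section into non-overlapping parts with the origin at the bottom-left of its bounding rectangle.
Web: 14 × 110, A = 1 540 mm², y = 55 mm, Ī = 1 552 833 mm⁴.
Top flange (beyond web): 36 × 8, A = 288 mm², y = 106 mm, Ī = 1 536 mm⁴.
Bottom flange (beyond web): 36 × 8, A = 288 mm², y = 4 mm, Ī = 1 536 mm⁴.
Centroid: ȳ = ΣA·y / ΣA = 55 mm.
Transfer each piece to the horizontal centroidal axis using Ī + A·d² with d = y − 55:
  web: d = 0 mm → contributes +1 552 833 mm⁴
  top flange (beyond web): d = 51 mm → contributes +750 624 mm⁴
  bottom flange (beyond web): d = -51 mm → contributes +750 624 mm⁴
Total I = 3 054 081 mm⁴.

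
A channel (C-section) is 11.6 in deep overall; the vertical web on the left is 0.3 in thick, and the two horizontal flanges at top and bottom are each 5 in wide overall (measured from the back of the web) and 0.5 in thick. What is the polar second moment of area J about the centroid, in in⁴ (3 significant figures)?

Treat the section as a set of non-overlapping primitives; coordinates are from the bounding-box lower-left.
Web: 0.3 × 11.6, A = 3.48 in², y = 5.8 in, Ī = 39.022 in⁴.
Top flange (beyond web): 4.7 × 0.5, A = 2.35 in², y = 11.35 in, Ī = 0.048958 in⁴.
Bottom flange (beyond web): 4.7 × 0.5, A = 2.35 in², y = 0.25 in, Ī = 0.048958 in⁴.
By symmetry the centroid is at mid-height, ȳ = 5.8 in.
Transfer each piece to the centroidal x-axis using Ī + A·d² with d = y − 5.8:
  web: d = 0 in → contributes +39.022 in⁴
  top flange (beyond web): d = 5.55 in → contributes +72.435 in⁴
  bottom flange (beyond web): d = -5.55 in → contributes +72.435 in⁴
Total I = 183.89 in⁴.
For the y-axis: x̄ = 1.5864 in.
Repeating about the centroidal y-axis gives I_y = 21.175 in⁴.
Polar second moment: J = I_x + I_y = 205.07 in⁴.

J ≈ 205 in⁴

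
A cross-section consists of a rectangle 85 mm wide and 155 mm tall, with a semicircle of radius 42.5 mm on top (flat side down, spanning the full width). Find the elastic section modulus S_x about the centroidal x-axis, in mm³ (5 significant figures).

Treat the section as a set of non-overlapping primitives; coordinates are from the bounding-box lower-left.
Rectangular body: 85 × 155, A = 13 175 mm², y = 77.5 mm, Ī = 26 377 448 mm⁴.
Semicircular cap: semicircle r = 42.5, A = 2837.251 mm², y = 173.0376 mm, Ī = 358086.4 mm⁴.
Centroid: ȳ = ΣA·y / ΣA = 94.42854 mm.
Transfer each piece to the centroidal x-axis using Ī + A·d² with d = y − 94.42854:
  rectangular body: d = -16.92854 mm → contributes +30 153 080 mm⁴
  semicircular cap: d = 78.60902 mm → contributes +17 890 532 mm⁴
Total I = 48 043 612 mm⁴.
Extreme fibre distance c = 103.0715 mm; S = I/c = 466119.4 mm³.

S_x ≈ 4.6612 × 10⁵ mm³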